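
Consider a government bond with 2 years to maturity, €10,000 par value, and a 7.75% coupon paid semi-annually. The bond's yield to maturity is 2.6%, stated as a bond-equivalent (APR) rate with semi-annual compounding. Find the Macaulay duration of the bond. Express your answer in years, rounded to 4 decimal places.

Periodic yield y = 0.013. Discount each cash flow and weight by its period:
  t   CF        PV=CF/(1+0.013)^t    t·PV
  1       387.50       382.5271       382.5271
  2       387.50       377.6181       755.2362
  3       387.50       372.7721     1,118.3162
  4    10,387.50     9,864.4586    39,457.8345
  Σ                 10,997.3760    41,713.9141
Price P = Σ PV = 10,997.3760.
Macaulay duration = Σ(t·PV) / P = 41,713.9141 / 10,997.3760 = 3.79308 half-year periods.
In years: 3.79308 / 2 = 1.89654 years.

1.8965 years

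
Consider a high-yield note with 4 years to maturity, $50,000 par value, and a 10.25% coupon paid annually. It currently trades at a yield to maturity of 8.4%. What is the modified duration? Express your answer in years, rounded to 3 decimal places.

3.222 years

Periodic yield y = 0.084. First find Macaulay duration:
  t   CF        PV=CF/(1+0.084)^t    t·PV
  1     5,125.00     4,727.8598     4,727.8598
  2     5,125.00     4,361.4943     8,722.9885
  3     5,125.00     4,023.5187    12,070.5561
  4    55,125.00    39,923.7634   159,695.0538
  Σ                 53,036.6362   185,216.4582
P = 53,036.6362; Macaulay duration = 185,216.4582 / 53,036.6362 = 3.49224 years.
Modified duration = D_Mac / (1 + y) = 3.49224 / 1.084 = 3.22162 years.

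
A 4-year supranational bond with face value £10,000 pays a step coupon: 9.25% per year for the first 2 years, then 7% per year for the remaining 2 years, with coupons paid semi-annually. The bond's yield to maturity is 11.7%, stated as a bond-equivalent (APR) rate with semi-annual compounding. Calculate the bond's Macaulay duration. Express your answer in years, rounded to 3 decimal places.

3.413 years

Periodic yield y = 0.0585. Discount each cash flow and weight by its period:
  t   CF        PV=CF/(1+0.0585)^t    t·PV
  1       462.50       436.9391       436.9391
  2       462.50       412.7908       825.5816
  3       462.50       389.9771     1,169.9314
  4       462.50       368.4243     1,473.6973
  5       350.00       263.3988     1,316.9938
  6       350.00       248.8415     1,493.0492
  7       350.00       235.0888     1,645.6219
  8    10,350.00     6,567.7022    52,541.6174
  Σ                  8,923.1626    60,903.4317
Price P = Σ PV = 8,923.1626.
Macaulay duration = Σ(t·PV) / P = 60,903.4317 / 8,923.1626 = 6.82532 half-year periods.
In years: 6.82532 / 2 = 3.41266 years.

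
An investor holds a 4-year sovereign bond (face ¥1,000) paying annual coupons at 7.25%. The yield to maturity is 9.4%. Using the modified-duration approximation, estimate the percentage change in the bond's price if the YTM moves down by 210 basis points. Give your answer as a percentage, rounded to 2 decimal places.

+6.90%

Periodic yield y = 0.094. Modified duration first:
  t   CF        PV=CF/(1+0.094)^t    t·PV
  1        72.50        66.2706        66.2706
  2        72.50        60.5764       121.1528
  3        72.50        55.3715       166.1144
  4     1,072.50       748.7348     2,994.9392
  Σ                    930.9532     3,348.4769
P = 930.9532; D_Mac = 3.59683 yrs; D_mod = 3.59683/(1+0.094) = 3.28778 yrs.
ΔP/P ≈ -D_mod · Δy = -3.28778 × (-0.021) = +0.069043 = +6.9043%.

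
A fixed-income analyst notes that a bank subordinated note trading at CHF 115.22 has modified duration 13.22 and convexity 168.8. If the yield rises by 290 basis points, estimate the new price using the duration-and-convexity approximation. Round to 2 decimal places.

Duration effect: -D_mod·Δy = -13.22 × (+0.029) = -0.383380
Convexity effect: ½·C·(Δy)² = 0.5 × 168.8 × (0.029)² = +0.0709804
ΔP/P ≈ -0.383380 + 0.0709804 = -0.3123996
New price ≈ 115.22 × (1 - 0.3123996) = 79.225318088.

CHF 79.23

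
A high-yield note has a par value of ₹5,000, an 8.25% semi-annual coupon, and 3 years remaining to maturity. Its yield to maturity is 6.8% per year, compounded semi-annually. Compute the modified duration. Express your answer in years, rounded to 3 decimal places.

2.635 years

Periodic yield y = 0.034. First find Macaulay duration:
  t   CF        PV=CF/(1+0.034)^t    t·PV
  1       206.25       199.4681       199.4681
  2       206.25       192.9092       385.8183
  3       206.25       186.5659       559.6978
  4       206.25       180.4313       721.7251
  5       206.25       174.4983       872.4916
  6     5,206.25     4,259.9234    25,559.5402
  Σ                  5,193.7961    28,298.7411
P = 5,193.7961; Macaulay duration = 28,298.7411 / 5,193.7961 = 5.44857 half-year periods = 2.72428 years.
Modified duration = D_Mac / (1 + y) = 2.72428 / 1.034 = 2.63470 years.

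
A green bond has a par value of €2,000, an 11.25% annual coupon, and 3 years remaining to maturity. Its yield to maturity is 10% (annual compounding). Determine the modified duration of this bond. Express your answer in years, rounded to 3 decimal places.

2.465 years

Periodic yield y = 0.1. First find Macaulay duration:
  t   CF        PV=CF/(1+0.1)^t    t·PV
  1       225.00       204.5455       204.5455
  2       225.00       185.9504       371.9008
  3     2,225.00     1,671.6754     5,015.0263
  Σ                  2,062.1713     5,591.4726
P = 2,062.1713; Macaulay duration = 5,591.4726 / 2,062.1713 = 2.71145 years.
Modified duration = D_Mac / (1 + y) = 2.71145 / 1.1 = 2.46495 years.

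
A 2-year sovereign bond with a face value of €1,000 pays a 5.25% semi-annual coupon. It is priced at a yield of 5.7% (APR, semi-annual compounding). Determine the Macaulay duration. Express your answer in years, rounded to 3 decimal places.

1.924 years

Periodic yield y = 0.0285. Discount each cash flow and weight by its period:
  t   CF        PV=CF/(1+0.0285)^t    t·PV
  1        26.25        25.5226        25.5226
  2        26.25        24.8154        49.6307
  3        26.25        24.1277        72.3832
  4     1,026.25       917.1407     3,668.5630
  Σ                    991.6064     3,816.0995
Price P = Σ PV = 991.6064.
Macaulay duration = Σ(t·PV) / P = 3,816.0995 / 991.6064 = 3.84840 half-year periods.
In years: 3.84840 / 2 = 1.92420 years.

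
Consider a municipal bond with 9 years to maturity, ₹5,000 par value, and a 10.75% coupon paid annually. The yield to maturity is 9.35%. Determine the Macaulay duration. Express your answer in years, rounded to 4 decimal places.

Periodic yield y = 0.0935. Discount each cash flow and weight by its year:
  t   CF        PV=CF/(1+0.0935)^t    t·PV
  1       537.50       491.5409       491.5409
  2       537.50       449.5116       899.0232
  3       537.50       411.0760     1,233.2280
  4       537.50       375.9268     1,503.7073
  5       537.50       343.7831     1,718.9155
  6       537.50       314.3878     1,886.3271
  7       537.50       287.5060     2,012.5422
  8       537.50       262.9228     2,103.3820
  9     5,537.50     2,477.1064    22,293.9572
  Σ                  5,413.7614    34,142.6233
Price P = Σ PV = 5,413.7614.
Macaulay duration = Σ(t·PV) / P = 34,142.6233 / 5,413.7614 = 6.30664 years.

6.3066 years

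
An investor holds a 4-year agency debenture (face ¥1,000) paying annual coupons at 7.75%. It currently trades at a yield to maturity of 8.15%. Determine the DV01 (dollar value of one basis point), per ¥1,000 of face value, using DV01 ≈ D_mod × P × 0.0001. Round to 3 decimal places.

Periodic yield y = 0.0815.
  t   CF        PV=CF/(1+0.0815)^t    t·PV
  1        77.50        71.6597        71.6597
  2        77.50        66.2596       132.5192
  3        77.50        61.2664       183.7991
  4     1,077.50       787.6099     3,150.4397
  Σ                    986.7956     3,538.4177
P = 986.7956; D_Mac = 3.58577 yrs; D_mod = 3.31555 yrs.
DV01 ≈ 3.31555 × 986.7956 × 0.0001 = 0.327177.

¥0.327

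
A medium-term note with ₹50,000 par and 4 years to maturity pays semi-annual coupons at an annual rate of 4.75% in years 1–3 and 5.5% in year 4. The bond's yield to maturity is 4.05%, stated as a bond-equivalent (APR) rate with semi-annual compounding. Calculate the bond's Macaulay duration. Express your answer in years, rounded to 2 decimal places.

3.69 years

Periodic yield y = 0.02025. Discount each cash flow and weight by its period:
  t   CF        PV=CF/(1+0.02025)^t    t·PV
  1     1,187.50     1,163.9304     1,163.9304
  2     1,187.50     1,140.8286     2,281.6573
  3     1,187.50     1,118.1854     3,354.5561
  4     1,187.50     1,095.9915     4,383.9662
  5     1,187.50     1,074.2382     5,371.1911
  6     1,187.50     1,052.9167     6,317.5000
  7     1,375.00     1,194.9685     8,364.7798
  8    51,375.00    43,762.1860   350,097.4877
  Σ                 51,603.2454   381,335.0686
Price P = Σ PV = 51,603.2454.
Macaulay duration = Σ(t·PV) / P = 381,335.0686 / 51,603.2454 = 7.38975 half-year periods.
In years: 7.38975 / 2 = 3.69487 years.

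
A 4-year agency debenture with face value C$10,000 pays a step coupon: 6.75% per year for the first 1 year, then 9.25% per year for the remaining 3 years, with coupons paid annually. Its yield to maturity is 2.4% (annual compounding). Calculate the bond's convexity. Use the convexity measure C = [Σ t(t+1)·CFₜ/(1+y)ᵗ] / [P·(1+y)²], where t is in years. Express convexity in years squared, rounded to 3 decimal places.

16.669

With y = 0.024:
  t   CF        PV=CF/(1+0.024)^t    t·PV        t(t+1)·PV
  1       675.00       659.1797       659.1797       1,318.3594
  2       925.00       882.1487     1,764.2975       5,292.8925
  3       925.00       861.4734     2,584.4201      10,337.6806
  4    10,925.00     9,936.2296    39,744.9185     198,724.5923
  Σ                 12,339.0314    44,752.8158     215,673.5247
P = 12,339.0314.
Convexity = Σ t(t+1)·PV / [P·(1+y)²] = 215,673.5247 / (12,339.0314 × 1.048576) = 16.66924.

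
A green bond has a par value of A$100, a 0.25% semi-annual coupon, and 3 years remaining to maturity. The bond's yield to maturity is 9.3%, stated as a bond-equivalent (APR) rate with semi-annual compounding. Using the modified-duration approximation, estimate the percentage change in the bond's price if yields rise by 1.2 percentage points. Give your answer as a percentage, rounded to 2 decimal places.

Periodic yield y = 0.0465. Modified duration first:
  t   CF        PV=CF/(1+0.0465)^t    t·PV
  1        0.125         0.1194         0.1194
  2        0.125         0.1141         0.2283
  3        0.125         0.1091         0.3272
  4        0.125         0.1042         0.4169
  5        0.125         0.0996         0.4979
  6      100.125        76.2267       457.3602
  Σ                     76.7732       458.9500
P = 76.7732; D_Mac = 5.97800 half-year periods = 2.98900 yrs; D_mod = 2.98900/(1+0.0465) = 2.85619 yrs.
ΔP/P ≈ -D_mod · Δy = -2.85619 × (+0.012) = -0.034274 = -3.4274%.

-3.43%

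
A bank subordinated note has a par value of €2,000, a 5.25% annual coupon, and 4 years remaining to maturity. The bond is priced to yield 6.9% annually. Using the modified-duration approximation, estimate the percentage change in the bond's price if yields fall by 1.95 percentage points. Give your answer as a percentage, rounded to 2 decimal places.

+6.75%

Periodic yield y = 0.069. Modified duration first:
  t   CF        PV=CF/(1+0.069)^t    t·PV
  1       105.00        98.2226        98.2226
  2       105.00        91.8827       183.7655
  3       105.00        85.9520       257.8561
  4     2,105.00     1,611.9118     6,447.6473
  Σ                  1,887.9692     6,987.4915
P = 1,887.9692; D_Mac = 3.70106 yrs; D_mod = 3.70106/(1+0.069) = 3.46217 yrs.
ΔP/P ≈ -D_mod · Δy = -3.46217 × (-0.0195) = +0.067512 = +6.7512%.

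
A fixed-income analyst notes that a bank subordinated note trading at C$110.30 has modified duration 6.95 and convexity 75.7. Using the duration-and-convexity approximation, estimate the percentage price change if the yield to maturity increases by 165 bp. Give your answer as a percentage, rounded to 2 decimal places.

-10.44%

Duration effect: -D_mod·Δy = -6.95 × (+0.0165) = -0.114675
Convexity effect: ½·C·(Δy)² = 0.5 × 75.7 × (0.0165)² = +0.0103046625
ΔP/P ≈ -0.114675 + 0.0103046625 = -0.1043703375
= -10.43703375%.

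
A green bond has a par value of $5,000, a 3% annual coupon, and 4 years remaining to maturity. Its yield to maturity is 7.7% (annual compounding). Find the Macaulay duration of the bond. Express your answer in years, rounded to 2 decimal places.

Periodic yield y = 0.077. Discount each cash flow and weight by its year:
  t   CF        PV=CF/(1+0.077)^t    t·PV
  1       150.00       139.2758       139.2758
  2       150.00       129.3183       258.6365
  3       150.00       120.0727       360.2180
  4     5,150.00     3,827.7575    15,311.0300
  Σ                  4,216.4242    16,069.1603
Price P = Σ PV = 4,216.4242.
Macaulay duration = Σ(t·PV) / P = 16,069.1603 / 4,216.4242 = 3.81109 years.

3.81 years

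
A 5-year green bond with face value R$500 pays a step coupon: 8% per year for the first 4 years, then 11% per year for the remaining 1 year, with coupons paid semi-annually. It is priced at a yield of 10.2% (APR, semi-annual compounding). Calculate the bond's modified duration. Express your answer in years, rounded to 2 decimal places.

Periodic yield y = 0.051. First find Macaulay duration:
  t   CF        PV=CF/(1+0.051)^t    t·PV
  1        20.00        19.0295        19.0295
  2        20.00        18.1061        36.2122
  3        20.00        17.2275        51.6825
  4        20.00        16.3915        65.5661
  5        20.00        15.5961        77.9806
  6        20.00        14.8393        89.0359
  7        20.00        14.1192        98.8346
  8        20.00        13.4341       107.4727
  9        27.50        17.5755       158.1797
  10      527.50       320.7712     3,207.7115
  Σ                    467.0900     3,911.7052
P = 467.0900; Macaulay duration = 3,911.7052 / 467.0900 = 8.37463 half-year periods = 4.18731 years.
Modified duration = D_Mac / (1 + y) = 4.18731 / 1.051 = 3.98412 years.

3.98 years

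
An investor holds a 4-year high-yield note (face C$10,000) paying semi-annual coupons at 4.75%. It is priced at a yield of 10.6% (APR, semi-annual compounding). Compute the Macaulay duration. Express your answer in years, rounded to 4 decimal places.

Periodic yield y = 0.053. Discount each cash flow and weight by its period:
  t   CF        PV=CF/(1+0.053)^t    t·PV
  1       237.50       225.5461       225.5461
  2       237.50       214.1938       428.3876
  3       237.50       203.4129       610.2387
  4       237.50       193.1746       772.6986
  5       237.50       183.4517       917.2585
  6       237.50       174.2181     1,045.3089
  7       237.50       165.4493     1,158.1453
  8    10,237.50     6,772.7796    54,182.2371
  Σ                  8,132.2262    59,339.8208
Price P = Σ PV = 8,132.2262.
Macaulay duration = Σ(t·PV) / P = 59,339.8208 / 8,132.2262 = 7.29687 half-year periods.
In years: 7.29687 / 2 = 3.64844 years.

3.6484 years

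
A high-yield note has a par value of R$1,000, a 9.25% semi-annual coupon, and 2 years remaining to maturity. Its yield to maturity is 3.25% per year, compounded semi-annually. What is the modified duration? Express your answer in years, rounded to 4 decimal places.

Periodic yield y = 0.01625. First find Macaulay duration:
  t   CF        PV=CF/(1+0.01625)^t    t·PV
  1        46.25        45.5105        45.5105
  2        46.25        44.7827        89.5655
  3        46.25        44.0667       132.2000
  4     1,046.25       980.9192     3,923.6768
  Σ                  1,115.2790     4,190.9527
P = 1,115.2790; Macaulay duration = 4,190.9527 / 1,115.2790 = 3.75776 half-year periods = 1.87888 years.
Modified duration = D_Mac / (1 + y) = 1.87888 / 1.01625 = 1.84884 years.

1.8488 years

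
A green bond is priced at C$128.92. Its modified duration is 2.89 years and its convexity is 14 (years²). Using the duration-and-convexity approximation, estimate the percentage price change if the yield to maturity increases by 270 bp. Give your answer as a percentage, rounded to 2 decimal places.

Duration effect: -D_mod·Δy = -2.89 × (+0.027) = -0.078030
Convexity effect: ½·C·(Δy)² = 0.5 × 14 × (0.027)² = +0.0051030
ΔP/P ≈ -0.078030 + 0.0051030 = -0.072927
= -7.2927%.

-7.29%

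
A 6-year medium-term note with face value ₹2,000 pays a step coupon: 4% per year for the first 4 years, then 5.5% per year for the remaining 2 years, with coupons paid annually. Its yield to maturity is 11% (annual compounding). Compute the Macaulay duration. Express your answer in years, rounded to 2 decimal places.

Periodic yield y = 0.11. Discount each cash flow and weight by its year:
  t   CF        PV=CF/(1+0.11)^t    t·PV
  1        80.00        72.0721        72.0721
  2        80.00        64.9298       129.8596
  3        80.00        58.4953       175.4859
  4        80.00        52.6985       210.7939
  5       110.00        65.2796       326.3982
  6     2,110.00     1,128.0922     6,768.5530
  Σ                  1,441.5675     7,683.1627
Price P = Σ PV = 1,441.5675.
Macaulay duration = Σ(t·PV) / P = 7,683.1627 / 1,441.5675 = 5.32973 years.

5.33 years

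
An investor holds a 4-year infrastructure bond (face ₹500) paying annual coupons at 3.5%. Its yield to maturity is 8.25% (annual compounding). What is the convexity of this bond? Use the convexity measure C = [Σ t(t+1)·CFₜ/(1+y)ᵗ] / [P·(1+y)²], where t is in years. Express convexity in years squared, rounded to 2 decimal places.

15.83

With y = 0.0825:
  t   CF        PV=CF/(1+0.0825)^t    t·PV        t(t+1)·PV
  1        17.50        16.1663        16.1663          32.3326
  2        17.50        14.9342        29.8684          89.6053
  3        17.50        13.7960        41.3881         165.5524
  4       517.50       376.8762     1,507.5049       7,537.5244
  Σ                    421.7727     1,594.9277       7,825.0146
P = 421.7727.
Convexity = Σ t(t+1)·PV / [P·(1+y)²] = 7,825.0146 / (421.7727 × 1.171806) = 15.83255.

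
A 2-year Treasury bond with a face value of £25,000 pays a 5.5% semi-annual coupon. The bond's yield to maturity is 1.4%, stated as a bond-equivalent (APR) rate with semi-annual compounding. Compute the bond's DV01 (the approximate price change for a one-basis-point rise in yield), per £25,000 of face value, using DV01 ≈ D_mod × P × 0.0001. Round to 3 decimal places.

Periodic yield y = 0.007.
  t   CF        PV=CF/(1+0.007)^t    t·PV
  1       687.50       682.7210       682.7210
  2       687.50       677.9751     1,355.9503
  3       687.50       673.2623     2,019.7869
  4    25,687.50    24,980.6628    99,922.6512
  Σ                 27,014.6212   103,981.1093
P = 27,014.6212; D_Mac = 3.84907 half-year periods = 1.92453 yrs; D_mod = 1.91116 yrs.
DV01 ≈ 1.91116 × 27,014.6212 × 0.0001 = 5.162915.

£5.163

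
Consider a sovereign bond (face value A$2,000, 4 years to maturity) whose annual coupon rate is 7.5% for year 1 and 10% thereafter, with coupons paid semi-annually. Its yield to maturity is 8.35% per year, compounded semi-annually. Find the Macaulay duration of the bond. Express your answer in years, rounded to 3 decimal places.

3.473 years

Periodic yield y = 0.04175. Discount each cash flow and weight by its period:
  t   CF        PV=CF/(1+0.04175)^t    t·PV
  1        75.00        71.9942        71.9942
  2        75.00        69.1089       138.2179
  3       100.00        88.4524       265.3571
  4       100.00        84.9075       339.6299
  5       100.00        81.5047       407.5233
  6       100.00        78.2382       469.4293
  7       100.00        75.1027       525.7188
  8     2,100.00     1,513.9489    12,111.5913
  Σ                  2,063.2575    14,329.4619
Price P = Σ PV = 2,063.2575.
Macaulay duration = Σ(t·PV) / P = 14,329.4619 / 2,063.2575 = 6.94507 half-year periods.
In years: 6.94507 / 2 = 3.47253 years.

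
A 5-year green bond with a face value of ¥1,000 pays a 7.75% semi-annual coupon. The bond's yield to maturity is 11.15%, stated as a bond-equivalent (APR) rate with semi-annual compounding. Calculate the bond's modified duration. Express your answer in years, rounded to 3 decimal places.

Periodic yield y = 0.05575. First find Macaulay duration:
  t   CF        PV=CF/(1+0.05575)^t    t·PV
  1        38.75        36.7038        36.7038
  2        38.75        34.7656        69.5312
  3        38.75        32.9298        98.7893
  4        38.75        31.1909       124.7634
  5        38.75        29.5438       147.7190
  6        38.75        27.9837       167.9022
  7        38.75        26.5060       185.5419
  8        38.75        25.1063       200.8505
  9        38.75        23.7806       214.0250
  10    1,038.75       603.8098     6,038.0977
  Σ                    872.3201     7,283.9239
P = 872.3201; Macaulay duration = 7,283.9239 / 872.3201 = 8.35006 half-year periods = 4.17503 years.
Modified duration = D_Mac / (1 + y) = 4.17503 / 1.05575 = 3.95456 years.

3.955 years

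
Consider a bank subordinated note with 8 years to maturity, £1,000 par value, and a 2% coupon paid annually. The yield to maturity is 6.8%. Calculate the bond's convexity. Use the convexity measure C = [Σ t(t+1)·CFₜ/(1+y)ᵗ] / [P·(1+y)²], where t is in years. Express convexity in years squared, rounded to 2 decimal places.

With y = 0.068:
  t   CF        PV=CF/(1+0.068)^t    t·PV        t(t+1)·PV
  1        20.00        18.7266        18.7266          37.4532
  2        20.00        17.5343        35.0685         105.2056
  3        20.00        16.4178        49.2535         197.0142
  4        20.00        15.3725        61.4901         307.4503
  5        20.00        14.3937        71.9687         431.8123
  6        20.00        13.4773        80.8637         566.0461
  7        20.00        12.6192        88.3343         706.6742
  8     1,020.00       602.6014     4,820.8114      43,387.3022
  Σ                    711.1429     5,226.5168      45,738.9580
P = 711.1429.
Convexity = Σ t(t+1)·PV / [P·(1+y)²] = 45,738.9580 / (711.1429 × 1.140624) = 56.38803.

56.39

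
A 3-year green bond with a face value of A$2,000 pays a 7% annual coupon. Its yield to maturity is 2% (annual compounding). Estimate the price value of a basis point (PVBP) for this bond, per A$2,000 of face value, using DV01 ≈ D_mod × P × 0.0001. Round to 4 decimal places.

Periodic yield y = 0.02.
  t   CF        PV=CF/(1+0.02)^t    t·PV
  1       140.00       137.2549       137.2549
  2       140.00       134.5636       269.1273
  3     2,140.00     2,016.5698     6,049.7094
  Σ                  2,288.3883     6,456.0915
P = 2,288.3883; D_Mac = 2.82124 yrs; D_mod = 2.76592 yrs.
DV01 ≈ 2.76592 × 2,288.3883 × 0.0001 = 0.632950.

A$0.6330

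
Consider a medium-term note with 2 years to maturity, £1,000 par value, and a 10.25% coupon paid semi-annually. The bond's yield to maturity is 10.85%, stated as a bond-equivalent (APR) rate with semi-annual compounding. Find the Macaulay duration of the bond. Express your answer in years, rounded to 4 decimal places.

Periodic yield y = 0.05425. Discount each cash flow and weight by its period:
  t   CF        PV=CF/(1+0.05425)^t    t·PV
  1        51.25        48.6128        48.6128
  2        51.25        46.1112        92.2224
  3        51.25        43.7384       131.2152
  4     1,051.25       851.0039     3,404.0158
  Σ                    989.4663     3,676.0662
Price P = Σ PV = 989.4663.
Macaulay duration = Σ(t·PV) / P = 3,676.0662 / 989.4663 = 3.71520 half-year periods.
In years: 3.71520 / 2 = 1.85760 years.

1.8576 years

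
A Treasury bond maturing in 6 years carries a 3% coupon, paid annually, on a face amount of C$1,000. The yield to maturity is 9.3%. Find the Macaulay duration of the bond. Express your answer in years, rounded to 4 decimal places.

Periodic yield y = 0.093. Discount each cash flow and weight by its year:
  t   CF        PV=CF/(1+0.093)^t    t·PV
  1        30.00        27.4474        27.4474
  2        30.00        25.1120        50.2240
  3        30.00        22.9753        68.9258
  4        30.00        21.0204        84.0815
  5        30.00        19.2318        96.1591
  6     1,030.00       604.1103     3,624.6619
  Σ                    719.8972     3,951.4997
Price P = Σ PV = 719.8972.
Macaulay duration = Σ(t·PV) / P = 3,951.4997 / 719.8972 = 5.48898 years.

5.4890 years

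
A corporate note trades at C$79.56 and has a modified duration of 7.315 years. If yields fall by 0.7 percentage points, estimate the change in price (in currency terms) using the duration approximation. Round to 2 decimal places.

+C$4.07

Duration approximation: ΔP/P ≈ -D_mod · Δy = -7.315 × (-0.007) = +0.051205.
ΔP ≈ 79.56 × (+0.051205) = +4.0738698.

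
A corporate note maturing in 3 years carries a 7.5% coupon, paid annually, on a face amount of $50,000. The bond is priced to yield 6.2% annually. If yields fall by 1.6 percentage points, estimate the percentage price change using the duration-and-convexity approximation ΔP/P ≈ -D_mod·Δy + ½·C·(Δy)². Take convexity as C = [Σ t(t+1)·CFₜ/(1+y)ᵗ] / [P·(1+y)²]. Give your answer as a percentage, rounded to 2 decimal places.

+4.34%

With y = 0.062:
  t   CF        PV=CF/(1+0.062)^t    t·PV        t(t+1)·PV
  1     3,750.00     3,531.0734     3,531.0734       7,062.1469
  2     3,750.00     3,324.9279     6,649.8558      19,949.5675
  3    53,750.00    44,875.0472   134,625.1416     538,500.5664
  Σ                 51,731.0486   144,806.0709     565,512.2807
P = 51,731.0486; D_Mac = 2.79921 yrs; D_mod = 2.63579 yrs; C = 9.69263.
Duration effect: -2.63579 × (-0.016) = +0.042173
Convexity effect: 0.5 × 9.69263 × (-0.016)² = +0.0012407
ΔP/P ≈ +0.042173 + 0.0012407 = +0.043413 = +4.3413%.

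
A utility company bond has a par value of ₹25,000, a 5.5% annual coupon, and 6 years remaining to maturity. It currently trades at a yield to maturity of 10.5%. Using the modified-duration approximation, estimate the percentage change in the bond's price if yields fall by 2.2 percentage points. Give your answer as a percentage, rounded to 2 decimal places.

+10.28%

Periodic yield y = 0.105. Modified duration first:
  t   CF        PV=CF/(1+0.105)^t    t·PV
  1     1,375.00     1,244.3439     1,244.3439
  2     1,375.00     1,126.1031     2,252.2061
  3     1,375.00     1,019.0978     3,057.2934
  4     1,375.00       922.2605     3,689.0418
  5     1,375.00       834.6248     4,173.1242
  6    26,375.00    14,488.3457    86,930.0742
  Σ                 19,634.7758   101,346.0837
P = 19,634.7758; D_Mac = 5.16156 yrs; D_mod = 5.16156/(1+0.105) = 4.67110 yrs.
ΔP/P ≈ -D_mod · Δy = -4.67110 × (-0.022) = +0.102764 = +10.2764%.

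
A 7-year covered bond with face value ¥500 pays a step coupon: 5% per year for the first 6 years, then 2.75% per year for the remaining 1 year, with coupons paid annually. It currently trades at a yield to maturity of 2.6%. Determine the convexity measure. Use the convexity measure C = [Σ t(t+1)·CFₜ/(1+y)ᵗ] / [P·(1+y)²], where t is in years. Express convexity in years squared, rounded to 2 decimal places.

With y = 0.026:
  t   CF        PV=CF/(1+0.026)^t    t·PV        t(t+1)·PV
  1        25.00        24.3665        24.3665          48.7329
  2        25.00        23.7490        47.4980         142.4940
  3        25.00        23.1472        69.4415         277.7661
  4        25.00        22.5606        90.2424         451.2119
  5        25.00        21.9889       109.9444         659.6665
  6        25.00        21.4317       128.5900         900.1298
  7       513.75       429.2599     3,004.8192      24,038.5538
  Σ                    566.5037     3,474.9020      26,518.5551
P = 566.5037.
Convexity = Σ t(t+1)·PV / [P·(1+y)²] = 26,518.5551 / (566.5037 × 1.052676) = 44.46849.

44.47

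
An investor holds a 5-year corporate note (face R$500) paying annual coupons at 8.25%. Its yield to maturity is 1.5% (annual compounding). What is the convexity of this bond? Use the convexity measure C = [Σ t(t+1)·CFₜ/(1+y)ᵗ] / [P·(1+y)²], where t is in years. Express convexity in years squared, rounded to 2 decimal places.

With y = 0.015:
  t   CF        PV=CF/(1+0.015)^t    t·PV        t(t+1)·PV
  1        41.25        40.6404        40.6404          81.2808
  2        41.25        40.0398        80.0796         240.2388
  3        41.25        39.4481       118.3442         473.3769
  4        41.25        38.8651       155.4604         777.3020
  5       541.25       502.4209     2,512.1045      15,072.6270
  Σ                    661.4143     2,906.6291      16,644.8255
P = 661.4143.
Convexity = Σ t(t+1)·PV / [P·(1+y)²] = 16,644.8255 / (661.4143 × 1.030225) = 24.42720.

24.43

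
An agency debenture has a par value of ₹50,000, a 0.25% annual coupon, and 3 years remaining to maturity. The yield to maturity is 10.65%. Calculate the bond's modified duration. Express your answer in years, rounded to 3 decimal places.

Periodic yield y = 0.1065. First find Macaulay duration:
  t   CF        PV=CF/(1+0.1065)^t    t·PV
  1       125.00       112.9688       112.9688
  2       125.00       102.0956       204.1913
  3    50,125.00    36,999.8643   110,999.5928
  Σ                 37,214.9287   111,316.7529
P = 37,214.9287; Macaulay duration = 111,316.7529 / 37,214.9287 = 2.99119 years.
Modified duration = D_Mac / (1 + y) = 2.99119 / 1.1065 = 2.70329 years.

2.703 years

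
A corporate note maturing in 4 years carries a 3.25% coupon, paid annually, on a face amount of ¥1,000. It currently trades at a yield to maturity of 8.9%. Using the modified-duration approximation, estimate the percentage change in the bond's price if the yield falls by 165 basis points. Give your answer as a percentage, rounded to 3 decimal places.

Periodic yield y = 0.089. Modified duration first:
  t   CF        PV=CF/(1+0.089)^t    t·PV
  1        32.50        29.8439        29.8439
  2        32.50        27.4049        54.8097
  3        32.50        25.1652        75.4955
  4     1,032.50       734.1394     2,936.5577
  Σ                    816.5533     3,096.7068
P = 816.5533; D_Mac = 3.79241 yrs; D_mod = 3.79241/(1+0.089) = 3.48247 yrs.
ΔP/P ≈ -D_mod · Δy = -3.48247 × (-0.0165) = +0.057461 = +5.7461%.

+5.746%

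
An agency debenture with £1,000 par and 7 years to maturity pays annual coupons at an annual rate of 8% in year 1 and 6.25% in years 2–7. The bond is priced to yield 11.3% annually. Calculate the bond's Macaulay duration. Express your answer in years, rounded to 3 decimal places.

5.599 years

Periodic yield y = 0.113. Discount each cash flow and weight by its year:
  t   CF        PV=CF/(1+0.113)^t    t·PV
  1        80.00        71.8778        71.8778
  2        62.50        50.4533       100.9066
  3        62.50        45.3309       135.9928
  4        62.50        40.7286       162.9144
  5        62.50        36.5935       182.9676
  6        62.50        32.8783       197.2697
  7     1,062.50       502.1839     3,515.2873
  Σ                    780.0463     4,367.2161
Price P = Σ PV = 780.0463.
Macaulay duration = Σ(t·PV) / P = 4,367.2161 / 780.0463 = 5.59866 years.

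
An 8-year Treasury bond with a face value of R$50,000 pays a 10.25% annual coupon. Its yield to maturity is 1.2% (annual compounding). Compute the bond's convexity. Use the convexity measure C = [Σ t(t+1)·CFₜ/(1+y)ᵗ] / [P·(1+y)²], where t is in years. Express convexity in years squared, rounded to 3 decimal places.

With y = 0.012:
  t   CF        PV=CF/(1+0.012)^t    t·PV        t(t+1)·PV
  1     5,125.00     5,064.2292     5,064.2292      10,128.4585
  2     5,125.00     5,004.1791    10,008.3582      30,025.0746
  3     5,125.00     4,944.8410    14,834.5230      59,338.0921
  4     5,125.00     4,886.2065    19,544.8261      97,724.1306
  5     5,125.00     4,828.2673    24,141.3366     144,848.0196
  6     5,125.00     4,771.0151    28,626.0908     200,382.6359
  7     5,125.00     4,714.4418    33,001.0929     264,008.7429
  8    55,125.00    50,107.7039   400,861.6312   3,607,754.6812
  Σ                 84,320.8841   536,082.0881   4,414,209.8354
P = 84,320.8841.
Convexity = Σ t(t+1)·PV / [P·(1+y)²] = 4,414,209.8354 / (84,320.8841 × 1.024144) = 51.11599.

51.116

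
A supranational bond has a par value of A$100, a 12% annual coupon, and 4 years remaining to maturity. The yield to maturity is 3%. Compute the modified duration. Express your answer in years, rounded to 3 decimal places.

Periodic yield y = 0.03. First find Macaulay duration:
  t   CF        PV=CF/(1+0.03)^t    t·PV
  1        12.00        11.6505        11.6505
  2        12.00        11.3112        22.6223
  3        12.00        10.9817        32.9451
  4       112.00        99.5105       398.0422
  Σ                    133.4539       465.2601
P = 133.4539; Macaulay duration = 465.2601 / 133.4539 = 3.48630 years.
Modified duration = D_Mac / (1 + y) = 3.48630 / 1.03 = 3.38476 years.

3.385 years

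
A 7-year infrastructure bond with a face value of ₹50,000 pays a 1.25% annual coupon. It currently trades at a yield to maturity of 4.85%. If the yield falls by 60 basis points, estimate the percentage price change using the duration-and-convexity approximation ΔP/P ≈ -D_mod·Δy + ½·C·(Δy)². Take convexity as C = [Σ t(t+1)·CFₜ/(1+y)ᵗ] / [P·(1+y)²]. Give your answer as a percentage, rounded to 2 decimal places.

With y = 0.0485:
  t   CF        PV=CF/(1+0.0485)^t    t·PV        t(t+1)·PV
  1       625.00       596.0897       596.0897       1,192.1793
  2       625.00       568.5166     1,137.0332       3,411.0996
  3       625.00       542.2190     1,626.6569       6,506.6277
  4       625.00       517.1378     2,068.5512      10,342.7559
  5       625.00       493.2168     2,466.0839      14,796.5034
  6       625.00       470.4023     2,822.4136      19,756.8953
  7    50,625.00    36,340.0895   254,380.6265   2,035,045.0122
  Σ                 39,527.6716   265,097.4550   2,091,051.0734
P = 39,527.6716; D_Mac = 6.70663 yrs; D_mod = 6.39640 yrs; C = 48.12010.
Duration effect: -6.39640 × (-0.006) = +0.038378
Convexity effect: 0.5 × 48.12010 × (-0.006)² = +0.0008662
ΔP/P ≈ +0.038378 + 0.0008662 = +0.039245 = +3.9245%.

+3.92%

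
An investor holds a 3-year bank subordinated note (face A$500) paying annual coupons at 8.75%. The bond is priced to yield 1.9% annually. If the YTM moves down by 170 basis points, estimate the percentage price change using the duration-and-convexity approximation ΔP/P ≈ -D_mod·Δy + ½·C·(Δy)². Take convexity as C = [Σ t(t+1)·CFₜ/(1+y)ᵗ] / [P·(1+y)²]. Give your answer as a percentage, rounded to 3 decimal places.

With y = 0.019:
  t   CF        PV=CF/(1+0.019)^t    t·PV        t(t+1)·PV
  1        43.75        42.9342        42.9342          85.8685
  2        43.75        42.1337        84.2674         252.8023
  3       543.75       513.8978     1,541.6933       6,166.7730
  Σ                    598.9657     1,668.8949       6,505.4438
P = 598.9657; D_Mac = 2.78629 yrs; D_mod = 2.73434 yrs; C = 10.45988.
Duration effect: -2.73434 × (-0.017) = +0.046484
Convexity effect: 0.5 × 10.45988 × (-0.017)² = +0.0015115
ΔP/P ≈ +0.046484 + 0.0015115 = +0.047995 = +4.7995%.

+4.800%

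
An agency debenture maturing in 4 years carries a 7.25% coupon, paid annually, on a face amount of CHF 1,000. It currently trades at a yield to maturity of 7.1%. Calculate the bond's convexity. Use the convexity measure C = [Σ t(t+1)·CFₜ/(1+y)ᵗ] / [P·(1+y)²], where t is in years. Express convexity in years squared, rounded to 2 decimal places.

With y = 0.071:
  t   CF        PV=CF/(1+0.071)^t    t·PV        t(t+1)·PV
  1        72.50        67.6937        67.6937         135.3875
  2        72.50        63.2061       126.4122         379.2367
  3        72.50        59.0160       177.0479         708.1917
  4     1,072.50       815.1535     3,260.6141      16,303.0707
  Σ                  1,005.0694     3,631.7680      17,525.8866
P = 1,005.0694.
Convexity = Σ t(t+1)·PV / [P·(1+y)²] = 17,525.8866 / (1,005.0694 × 1.147041) = 15.20215.

15.20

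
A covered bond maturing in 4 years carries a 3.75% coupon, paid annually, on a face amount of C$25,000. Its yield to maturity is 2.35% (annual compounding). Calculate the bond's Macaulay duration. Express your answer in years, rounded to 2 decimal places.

3.79 years

Periodic yield y = 0.0235. Discount each cash flow and weight by its year:
  t   CF        PV=CF/(1+0.0235)^t    t·PV
  1       937.50       915.9746       915.9746
  2       937.50       894.9434     1,789.8869
  3       937.50       874.3951     2,623.1854
  4    25,937.50    23,636.1494    94,544.5975
  Σ                 26,321.4625    99,873.6444
Price P = Σ PV = 26,321.4625.
Macaulay duration = Σ(t·PV) / P = 99,873.6444 / 26,321.4625 = 3.79438 years.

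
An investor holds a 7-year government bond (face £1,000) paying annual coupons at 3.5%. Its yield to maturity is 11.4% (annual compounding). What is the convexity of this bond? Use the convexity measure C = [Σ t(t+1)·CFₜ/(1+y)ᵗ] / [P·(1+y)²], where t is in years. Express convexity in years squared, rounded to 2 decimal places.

With y = 0.114:
  t   CF        PV=CF/(1+0.114)^t    t·PV        t(t+1)·PV
  1        35.00        31.4183        31.4183          62.8366
  2        35.00        28.2032        56.4063         169.2189
  3        35.00        25.3170        75.9510         303.8042
  4        35.00        22.7262        90.9049         454.5245
  5        35.00        20.4006       102.0028         612.0168
  6        35.00        18.3129       109.8773         769.1414
  7     1,035.00       486.1206     3,402.8441      27,222.7529
  Σ                    632.4987     3,869.4048      29,594.2953
P = 632.4987.
Convexity = Σ t(t+1)·PV / [P·(1+y)²] = 29,594.2953 / (632.4987 × 1.240996) = 37.70318.

37.70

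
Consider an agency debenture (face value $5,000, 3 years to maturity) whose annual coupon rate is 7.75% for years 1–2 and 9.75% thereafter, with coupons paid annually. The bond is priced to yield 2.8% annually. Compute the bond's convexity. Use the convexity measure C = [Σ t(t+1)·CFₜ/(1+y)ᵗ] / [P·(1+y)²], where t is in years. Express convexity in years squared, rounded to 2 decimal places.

With y = 0.028:
  t   CF        PV=CF/(1+0.028)^t    t·PV        t(t+1)·PV
  1       387.50       376.9455       376.9455         753.8911
  2       387.50       366.6785       733.3571       2,200.0712
  3     5,487.50     5,051.2073    15,153.6218      60,614.4872
  Σ                  5,794.8313    16,263.9244      63,568.4494
P = 5,794.8313.
Convexity = Σ t(t+1)·PV / [P·(1+y)²] = 63,568.4494 / (5,794.8313 × 1.056784) = 10.38041.

10.38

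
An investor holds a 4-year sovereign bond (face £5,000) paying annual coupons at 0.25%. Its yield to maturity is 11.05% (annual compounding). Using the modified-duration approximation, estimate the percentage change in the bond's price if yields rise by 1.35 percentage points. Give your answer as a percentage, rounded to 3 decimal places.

Periodic yield y = 0.1105. Modified duration first:
  t   CF        PV=CF/(1+0.1105)^t    t·PV
  1        12.50        11.2562        11.2562
  2        12.50        10.1361        20.2723
  3        12.50         9.1276        27.3827
  4     5,012.50     3,295.9464    13,183.7854
  Σ                  3,326.4662    13,242.6965
P = 3,326.4662; D_Mac = 3.98101 yrs; D_mod = 3.98101/(1+0.1105) = 3.58488 yrs.
ΔP/P ≈ -D_mod · Δy = -3.58488 × (+0.0135) = -0.048396 = -4.8396%.

-4.840%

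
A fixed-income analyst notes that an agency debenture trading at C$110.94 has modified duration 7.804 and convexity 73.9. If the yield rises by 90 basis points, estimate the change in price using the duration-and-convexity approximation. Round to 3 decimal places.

-C$7.460

Duration effect: -D_mod·Δy = -7.804 × (+0.009) = -0.070236
Convexity effect: ½·C·(Δy)² = 0.5 × 73.9 × (0.009)² = +0.00299295
ΔP/P ≈ -0.070236 + 0.00299295 = -0.06724305
ΔP ≈ 110.94 × (-0.06724305) = -7.459943967.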